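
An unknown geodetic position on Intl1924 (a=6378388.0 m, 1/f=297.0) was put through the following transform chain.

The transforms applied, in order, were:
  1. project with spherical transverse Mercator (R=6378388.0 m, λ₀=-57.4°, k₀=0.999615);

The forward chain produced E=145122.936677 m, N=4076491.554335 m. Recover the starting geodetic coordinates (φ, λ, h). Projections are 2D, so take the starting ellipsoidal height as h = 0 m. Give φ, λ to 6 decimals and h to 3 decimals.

start: E=145122.9367, N=4076491.5543 m
→ tm⁻¹: φ=36.62137700°, λ=-55.77519300°

φ=36.621377°, λ=-55.775193°, h=0.000 m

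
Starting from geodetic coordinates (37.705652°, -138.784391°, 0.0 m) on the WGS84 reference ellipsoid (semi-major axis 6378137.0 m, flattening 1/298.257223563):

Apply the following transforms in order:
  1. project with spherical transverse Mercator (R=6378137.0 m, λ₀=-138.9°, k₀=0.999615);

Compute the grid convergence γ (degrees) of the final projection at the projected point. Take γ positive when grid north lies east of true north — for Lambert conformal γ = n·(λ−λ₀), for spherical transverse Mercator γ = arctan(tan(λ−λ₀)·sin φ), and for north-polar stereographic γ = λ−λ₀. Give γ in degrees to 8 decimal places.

start: φ=37.705652°, λ=-138.784391°, h=0.000 m
→ into tm (λ₀=-138.9°): φ=37.70565200°, λ−λ₀=0.11560900°
convergence γ = 0.07070711°

0.07070711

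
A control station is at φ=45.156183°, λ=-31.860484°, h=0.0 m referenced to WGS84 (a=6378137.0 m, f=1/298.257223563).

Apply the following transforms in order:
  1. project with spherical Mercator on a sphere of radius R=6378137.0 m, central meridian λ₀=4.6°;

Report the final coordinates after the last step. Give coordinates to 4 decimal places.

E=-4058762.5130 m, N=5646142.9067 m

start: φ=45.156183°, λ=-31.860484°, h=0.000 m
→ merc (R=6378137.0, λ₀=4.6°): E=-4058762.5130, N=5646142.9067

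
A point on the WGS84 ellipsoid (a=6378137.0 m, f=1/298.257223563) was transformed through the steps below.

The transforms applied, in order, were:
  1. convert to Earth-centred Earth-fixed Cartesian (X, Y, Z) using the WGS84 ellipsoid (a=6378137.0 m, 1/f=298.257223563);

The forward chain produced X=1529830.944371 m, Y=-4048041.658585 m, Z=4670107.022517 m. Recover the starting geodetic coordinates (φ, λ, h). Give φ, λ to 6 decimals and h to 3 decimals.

φ=47.372617°, λ=-69.297480°, h=256.637 m

start: X=1529830.9444, Y=-4048041.6586, Z=4670107.0225 m
→ geod (Bowring, a=6378137.000): φ=47.37261700°, λ=-69.29748000°, h=256.6370 m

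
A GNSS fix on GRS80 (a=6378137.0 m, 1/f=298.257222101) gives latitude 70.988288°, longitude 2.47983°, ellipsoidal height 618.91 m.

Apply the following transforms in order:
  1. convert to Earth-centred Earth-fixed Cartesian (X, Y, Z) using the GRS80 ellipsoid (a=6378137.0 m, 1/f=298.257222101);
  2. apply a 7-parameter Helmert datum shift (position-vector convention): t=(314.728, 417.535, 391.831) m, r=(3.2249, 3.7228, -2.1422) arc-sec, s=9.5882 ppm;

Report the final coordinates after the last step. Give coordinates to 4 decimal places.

start: φ=70.988288°, λ=2.479830°, h=618.910 m
→ ECEF (a=6378137.000, f=1/298.257222101): X=2082245.4274, Y=90178.3937, Z=6008441.3518
→ Helmert 7p (PV): X=2082689.5022, Y=90481.2262, Z=6008854.6208

X=2082689.5022 m, Y=90481.2262 m, Z=6008854.6208 m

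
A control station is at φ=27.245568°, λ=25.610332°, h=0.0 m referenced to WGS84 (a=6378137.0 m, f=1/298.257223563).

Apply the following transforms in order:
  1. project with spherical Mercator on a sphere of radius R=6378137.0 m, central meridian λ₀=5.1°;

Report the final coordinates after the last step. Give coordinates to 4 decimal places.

start: φ=27.245568°, λ=25.610332°, h=0.000 m
→ merc (R=6378137.0, λ₀=5.1°): E=2283199.7142, N=3154185.8688

E=2283199.7142 m, N=3154185.8688 m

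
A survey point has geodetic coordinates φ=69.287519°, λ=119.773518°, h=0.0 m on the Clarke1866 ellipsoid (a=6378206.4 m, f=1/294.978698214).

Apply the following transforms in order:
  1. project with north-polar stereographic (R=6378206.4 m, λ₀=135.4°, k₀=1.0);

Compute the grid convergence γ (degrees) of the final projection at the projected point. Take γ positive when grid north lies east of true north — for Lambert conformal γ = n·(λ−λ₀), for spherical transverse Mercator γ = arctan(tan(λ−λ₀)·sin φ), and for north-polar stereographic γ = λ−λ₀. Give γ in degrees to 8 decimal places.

-15.62648200

start: φ=69.287519°, λ=119.773518°, h=0.000 m
→ into stereo (λ₀=135.4°): φ=69.28751900°, λ−λ₀=-15.62648200°
convergence γ = -15.62648200°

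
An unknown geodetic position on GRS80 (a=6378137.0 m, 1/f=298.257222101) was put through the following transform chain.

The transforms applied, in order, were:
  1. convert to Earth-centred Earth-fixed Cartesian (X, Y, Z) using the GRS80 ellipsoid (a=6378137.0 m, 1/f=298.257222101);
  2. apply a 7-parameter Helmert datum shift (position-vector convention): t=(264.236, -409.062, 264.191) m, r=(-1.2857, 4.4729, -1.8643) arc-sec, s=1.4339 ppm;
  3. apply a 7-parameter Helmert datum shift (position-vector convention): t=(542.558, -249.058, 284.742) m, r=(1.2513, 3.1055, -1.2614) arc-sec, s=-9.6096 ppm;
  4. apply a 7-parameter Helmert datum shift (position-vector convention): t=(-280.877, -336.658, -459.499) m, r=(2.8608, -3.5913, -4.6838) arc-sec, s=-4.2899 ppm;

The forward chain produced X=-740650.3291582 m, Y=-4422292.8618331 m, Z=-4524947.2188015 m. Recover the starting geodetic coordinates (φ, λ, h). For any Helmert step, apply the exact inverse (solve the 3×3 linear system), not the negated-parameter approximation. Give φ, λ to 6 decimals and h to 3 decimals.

start: X=-740650.3292, Y=-4422292.8618, Z=-4524947.2188 m
→ Helmert⁻¹: X=-740350.9890, Y=-4422054.7372, Z=-4524432.9072
→ Helmert⁻¹: X=-740805.5009, Y=-4421880.1510, Z=-4524745.4587
→ Helmert⁻¹: X=-740930.5850, Y=-4421443.2401, Z=-4525046.7885
→ geod (Bowring, a=6378137.000): φ=-45.45916600°, λ=-99.51304300°, h=2468.8840 m

φ=-45.459166°, λ=-99.513043°, h=2468.884 m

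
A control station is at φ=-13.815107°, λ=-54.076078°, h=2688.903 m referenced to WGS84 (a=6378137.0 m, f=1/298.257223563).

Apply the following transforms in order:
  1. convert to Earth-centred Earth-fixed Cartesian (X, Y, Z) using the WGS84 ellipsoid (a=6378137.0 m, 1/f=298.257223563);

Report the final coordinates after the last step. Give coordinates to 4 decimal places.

X=3636091.2780 m, Y=-5018650.3128 m, Z=-1513767.3242 m

start: φ=-13.815107°, λ=-54.076078°, h=2688.903 m
→ ECEF (a=6378137.000, f=1/298.257223563): X=3636091.2780, Y=-5018650.3128, Z=-1513767.3242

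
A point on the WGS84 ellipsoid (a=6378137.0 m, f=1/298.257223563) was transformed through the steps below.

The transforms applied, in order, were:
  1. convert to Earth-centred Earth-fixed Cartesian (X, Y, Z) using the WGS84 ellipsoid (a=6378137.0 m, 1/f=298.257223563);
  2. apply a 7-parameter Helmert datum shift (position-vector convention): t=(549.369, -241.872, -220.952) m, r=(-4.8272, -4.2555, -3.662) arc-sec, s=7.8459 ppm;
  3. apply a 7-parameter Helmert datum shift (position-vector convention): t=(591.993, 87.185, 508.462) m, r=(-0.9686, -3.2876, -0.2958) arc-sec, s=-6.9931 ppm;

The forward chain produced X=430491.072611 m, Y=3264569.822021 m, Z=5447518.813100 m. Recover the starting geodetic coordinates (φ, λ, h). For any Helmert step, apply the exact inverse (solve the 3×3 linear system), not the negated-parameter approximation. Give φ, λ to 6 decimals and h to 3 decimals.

start: X=430491.0726, Y=3264569.8220, Z=5447518.8131 m
→ Helmert⁻¹: X=429984.2236, Y=3264480.5038, Z=5447056.9191
→ Helmert⁻¹: X=429485.9111, Y=3264576.9035, Z=5447302.6725
→ geod (Bowring, a=6378137.000): φ=59.01851900°, λ=82.50524100°, h=2687.7130 m

φ=59.018519°, λ=82.505241°, h=2687.713 m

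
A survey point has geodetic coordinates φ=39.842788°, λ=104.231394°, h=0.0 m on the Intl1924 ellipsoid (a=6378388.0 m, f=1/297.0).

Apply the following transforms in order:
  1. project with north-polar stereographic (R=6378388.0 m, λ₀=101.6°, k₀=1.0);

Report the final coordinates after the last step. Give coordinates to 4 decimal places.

E=274080.3121 m, N=-5963608.1286 m

start: φ=39.842788°, λ=104.231394°, h=0.000 m
→ stereo (R=6378388.0, λ₀=101.6°): E=274080.3121, N=-5963608.1286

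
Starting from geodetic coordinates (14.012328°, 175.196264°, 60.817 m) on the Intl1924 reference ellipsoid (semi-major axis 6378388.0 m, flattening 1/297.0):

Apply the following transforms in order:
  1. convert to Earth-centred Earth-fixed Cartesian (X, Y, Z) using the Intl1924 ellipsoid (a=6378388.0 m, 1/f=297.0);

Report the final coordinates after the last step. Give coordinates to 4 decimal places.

X=-6168126.8579 m, Y=518357.1178 m, Z=1534337.9189 m

start: φ=14.012328°, λ=175.196264°, h=60.817 m
→ ECEF (a=6378388.000, f=1/297.0): X=-6168126.8579, Y=518357.1178, Z=1534337.9189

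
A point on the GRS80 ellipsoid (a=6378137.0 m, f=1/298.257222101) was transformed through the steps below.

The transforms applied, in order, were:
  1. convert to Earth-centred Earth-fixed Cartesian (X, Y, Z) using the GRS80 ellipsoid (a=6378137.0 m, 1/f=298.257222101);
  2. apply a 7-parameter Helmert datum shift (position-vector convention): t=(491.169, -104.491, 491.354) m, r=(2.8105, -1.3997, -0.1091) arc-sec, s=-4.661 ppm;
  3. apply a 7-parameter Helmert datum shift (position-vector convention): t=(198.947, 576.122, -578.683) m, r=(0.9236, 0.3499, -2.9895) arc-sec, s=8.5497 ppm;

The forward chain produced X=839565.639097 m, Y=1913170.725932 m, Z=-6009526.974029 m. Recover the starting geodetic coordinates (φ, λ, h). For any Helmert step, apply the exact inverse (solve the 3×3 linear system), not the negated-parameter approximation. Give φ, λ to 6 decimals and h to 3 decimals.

φ=-70.955216°, λ=66.319036°, h=2964.284 m

start: X=839565.6391, Y=1913170.7259, Z=-6009526.9740 m
→ Helmert⁻¹: X=839341.9894, Y=1912563.5107, Z=-6008904.0569
→ Helmert⁻¹: X=838812.9388, Y=1912595.4774, Z=-6009455.1734
→ geod (Bowring, a=6378137.000): φ=-70.95521600°, λ=66.31903600°, h=2964.2840 m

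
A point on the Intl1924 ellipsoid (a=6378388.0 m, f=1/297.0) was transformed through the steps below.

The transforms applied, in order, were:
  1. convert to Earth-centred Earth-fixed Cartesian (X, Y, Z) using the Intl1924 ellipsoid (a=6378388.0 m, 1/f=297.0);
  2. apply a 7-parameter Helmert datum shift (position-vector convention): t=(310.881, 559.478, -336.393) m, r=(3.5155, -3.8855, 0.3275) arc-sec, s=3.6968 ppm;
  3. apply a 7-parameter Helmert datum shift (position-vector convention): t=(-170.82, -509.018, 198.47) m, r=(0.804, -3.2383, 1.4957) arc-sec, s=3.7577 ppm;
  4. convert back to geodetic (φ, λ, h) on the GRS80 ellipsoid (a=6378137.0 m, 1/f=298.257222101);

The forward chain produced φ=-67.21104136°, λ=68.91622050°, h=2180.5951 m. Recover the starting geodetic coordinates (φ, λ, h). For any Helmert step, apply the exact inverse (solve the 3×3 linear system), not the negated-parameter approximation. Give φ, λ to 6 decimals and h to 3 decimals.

φ=-67.213778°, λ=68.921661°, h=1795.375 m

start: φ=-67.211041°, λ=68.916220°, h=2180.595 m
→ ECEF (a=6378137.000, f=1/298.257222101): X=891560.6371, Y=2312482.4059, Z=-5859580.0547
→ Helmert⁻¹: X=891652.8814, Y=2312953.4258, Z=-5859779.5198
→ Helmert⁻¹: X=891231.9991, Y=2312284.1176, Z=-5859477.6639
→ geod (Bowring, a=6378388.000): φ=-67.21377800°, λ=68.92166100°, h=1795.3750 m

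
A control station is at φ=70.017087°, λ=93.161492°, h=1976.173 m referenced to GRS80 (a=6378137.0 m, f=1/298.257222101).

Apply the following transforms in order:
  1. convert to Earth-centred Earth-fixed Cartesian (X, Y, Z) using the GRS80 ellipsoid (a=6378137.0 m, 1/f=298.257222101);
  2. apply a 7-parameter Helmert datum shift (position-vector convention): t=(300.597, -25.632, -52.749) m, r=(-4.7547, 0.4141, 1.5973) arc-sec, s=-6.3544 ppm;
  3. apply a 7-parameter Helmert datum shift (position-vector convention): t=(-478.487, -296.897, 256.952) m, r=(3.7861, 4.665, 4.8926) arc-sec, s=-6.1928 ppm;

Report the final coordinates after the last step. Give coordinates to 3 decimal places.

start: φ=70.017087°, λ=93.161492°, h=1976.173 m
→ ECEF (a=6378137.000, f=1/298.257222101): X=-120603.6410, Y=2183483.3836, Z=5973548.9166
→ Helmert 7p (PV): X=-120307.1938, Y=2183580.6410, Z=5973408.1193
→ Helmert 7p (PV): X=-120701.6328, Y=2183157.7234, Z=5973670.8807

X=-120701.633 m, Y=2183157.723 m, Z=5973670.881 m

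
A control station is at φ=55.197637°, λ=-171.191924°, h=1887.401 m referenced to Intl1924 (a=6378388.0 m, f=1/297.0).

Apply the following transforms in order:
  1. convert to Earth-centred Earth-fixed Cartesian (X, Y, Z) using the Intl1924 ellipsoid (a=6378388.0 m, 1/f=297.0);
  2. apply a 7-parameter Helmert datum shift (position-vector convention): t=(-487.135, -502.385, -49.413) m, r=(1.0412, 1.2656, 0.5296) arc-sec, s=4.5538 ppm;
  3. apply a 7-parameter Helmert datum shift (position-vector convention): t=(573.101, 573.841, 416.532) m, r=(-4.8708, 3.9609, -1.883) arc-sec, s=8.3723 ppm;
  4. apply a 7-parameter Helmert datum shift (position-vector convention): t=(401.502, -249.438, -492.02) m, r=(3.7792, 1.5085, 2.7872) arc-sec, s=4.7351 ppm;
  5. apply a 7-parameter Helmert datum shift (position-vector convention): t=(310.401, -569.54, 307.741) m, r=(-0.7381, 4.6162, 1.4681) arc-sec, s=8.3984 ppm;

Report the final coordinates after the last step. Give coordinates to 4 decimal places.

start: φ=55.197637°, λ=-171.191924°, h=1887.401 m
→ ECEF (a=6378388.000, f=1/297.0): X=-3606761.7241, Y=-558876.7932, Z=5215628.6770
→ Helmert 7p (PV): X=-3607231.8464, Y=-559417.3119, Z=5215622.3243
→ Helmert 7p (PV): X=-3606593.8969, Y=-558692.0593, Z=5216165.0036
→ Helmert 7p (PV): X=-3606163.7748, Y=-559088.4494, Z=5215713.8228
→ Helmert 7p (PV): X=-3605762.9520, Y=-559669.6880, Z=5216148.0747

X=-3605762.9520 m, Y=-559669.6880 m, Z=5216148.0747 m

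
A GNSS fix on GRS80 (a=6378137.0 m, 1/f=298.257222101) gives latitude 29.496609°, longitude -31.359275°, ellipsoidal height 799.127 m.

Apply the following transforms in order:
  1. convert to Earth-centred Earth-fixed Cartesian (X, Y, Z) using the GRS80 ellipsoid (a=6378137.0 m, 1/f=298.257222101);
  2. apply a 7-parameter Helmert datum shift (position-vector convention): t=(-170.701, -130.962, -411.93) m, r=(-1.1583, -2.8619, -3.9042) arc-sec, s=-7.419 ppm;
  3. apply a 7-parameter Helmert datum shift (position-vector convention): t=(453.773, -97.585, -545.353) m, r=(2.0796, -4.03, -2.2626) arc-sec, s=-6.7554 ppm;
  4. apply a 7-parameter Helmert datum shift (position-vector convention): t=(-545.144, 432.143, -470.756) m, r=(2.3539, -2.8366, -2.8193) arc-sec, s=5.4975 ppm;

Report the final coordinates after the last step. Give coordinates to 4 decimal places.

X=4744354.2122 m, Y=-2891718.4193 m, Z=3121043.7860 m

start: φ=29.496609°, λ=-31.359275°, h=799.127 m
→ ECEF (a=6378137.000, f=1/298.257222101): X=4744930.6839, Y=-2891690.8273, Z=3122321.0525
→ Helmert 7p (PV): X=4744626.7250, Y=-2891872.6142, Z=3121968.0313
→ Helmert 7p (PV): X=4744955.7277, Y=-2892034.1848, Z=3121465.1319
→ Helmert 7p (PV): X=4744354.2122, Y=-2891718.4193, Z=3121043.7860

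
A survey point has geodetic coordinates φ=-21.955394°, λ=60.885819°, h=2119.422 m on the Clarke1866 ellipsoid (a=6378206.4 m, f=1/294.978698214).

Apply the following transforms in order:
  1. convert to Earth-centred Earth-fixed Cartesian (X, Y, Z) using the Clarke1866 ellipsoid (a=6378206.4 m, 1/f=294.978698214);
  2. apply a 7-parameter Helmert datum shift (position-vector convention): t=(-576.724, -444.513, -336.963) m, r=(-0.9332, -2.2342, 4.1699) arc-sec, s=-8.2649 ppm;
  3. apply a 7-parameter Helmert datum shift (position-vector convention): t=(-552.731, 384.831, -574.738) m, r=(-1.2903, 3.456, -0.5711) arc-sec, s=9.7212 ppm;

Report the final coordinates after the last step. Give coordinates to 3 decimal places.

X=2879348.119 m, Y=5172336.180 m, Z=-2371473.877 m

start: φ=-21.955394°, λ=60.885819°, h=2119.422 m
→ ECEF (a=6378206.400, f=1/294.978698214): X=2880577.6778, Y=5172363.6288, Z=-2370485.9142
→ Helmert 7p (PV): X=2879898.2574, Y=5171923.8760, Z=-2370795.4851
→ Helmert 7p (PV): X=2879348.1191, Y=5172336.1797, Z=-2371473.8773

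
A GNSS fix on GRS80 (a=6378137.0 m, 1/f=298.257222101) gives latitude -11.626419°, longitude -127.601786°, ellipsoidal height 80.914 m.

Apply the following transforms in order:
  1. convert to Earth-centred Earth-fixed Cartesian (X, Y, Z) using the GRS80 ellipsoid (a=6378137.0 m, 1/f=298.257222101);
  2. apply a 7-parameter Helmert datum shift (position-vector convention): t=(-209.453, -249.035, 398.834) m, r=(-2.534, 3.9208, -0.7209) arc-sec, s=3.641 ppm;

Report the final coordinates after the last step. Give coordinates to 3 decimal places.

X=-3812729.343 m, Y=-4950536.177 m, Z=-1276440.872 m

start: φ=-11.626419°, λ=-127.601786°, h=80.914 m
→ ECEF (a=6378137.000, f=1/298.257222101): X=-3812464.4342, Y=-4950266.7549, Z=-1276968.3412
→ Helmert 7p (PV): X=-3812729.3431, Y=-4950536.1770, Z=-1276440.8717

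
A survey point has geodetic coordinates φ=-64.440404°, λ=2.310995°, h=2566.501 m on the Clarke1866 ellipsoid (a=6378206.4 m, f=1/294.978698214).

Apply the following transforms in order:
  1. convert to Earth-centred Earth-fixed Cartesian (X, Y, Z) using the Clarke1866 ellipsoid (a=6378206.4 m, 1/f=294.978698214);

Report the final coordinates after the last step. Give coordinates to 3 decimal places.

X=2758348.257 m, Y=111316.892 m, Z=-5733190.945 m

start: φ=-64.440404°, λ=2.310995°, h=2566.501 m
→ ECEF (a=6378206.400, f=1/294.978698214): X=2758348.2570, Y=111316.8924, Z=-5733190.9454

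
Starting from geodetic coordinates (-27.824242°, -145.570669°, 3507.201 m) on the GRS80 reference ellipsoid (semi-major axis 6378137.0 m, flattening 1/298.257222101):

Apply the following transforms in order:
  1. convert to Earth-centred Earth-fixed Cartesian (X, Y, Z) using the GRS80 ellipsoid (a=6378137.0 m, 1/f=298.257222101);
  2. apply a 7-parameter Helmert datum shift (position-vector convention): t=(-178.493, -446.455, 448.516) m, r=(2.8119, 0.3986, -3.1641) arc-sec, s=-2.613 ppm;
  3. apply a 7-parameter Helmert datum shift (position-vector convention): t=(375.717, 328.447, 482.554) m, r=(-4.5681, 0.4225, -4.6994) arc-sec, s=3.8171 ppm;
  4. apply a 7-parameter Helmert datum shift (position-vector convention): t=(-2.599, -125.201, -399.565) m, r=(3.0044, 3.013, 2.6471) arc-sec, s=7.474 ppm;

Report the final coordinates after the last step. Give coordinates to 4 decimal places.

X=-4658538.3518 m, Y=-3193419.7076 m, Z=-2960357.8985 m

start: φ=-27.824242°, λ=-145.570669°, h=3507.201 m
→ ECEF (a=6378137.000, f=1/298.257222101): X=-4658556.7600, Y=-3193284.5186, Z=-2960930.9954
→ Helmert 7p (PV): X=-4658777.7869, Y=-3193610.8028, Z=-2960509.2722
→ Helmert 7p (PV): X=-4658498.6784, Y=-3193253.9692, Z=-2959957.7476
→ Helmert 7p (PV): X=-4658538.3518, Y=-3193419.7076, Z=-2960357.8985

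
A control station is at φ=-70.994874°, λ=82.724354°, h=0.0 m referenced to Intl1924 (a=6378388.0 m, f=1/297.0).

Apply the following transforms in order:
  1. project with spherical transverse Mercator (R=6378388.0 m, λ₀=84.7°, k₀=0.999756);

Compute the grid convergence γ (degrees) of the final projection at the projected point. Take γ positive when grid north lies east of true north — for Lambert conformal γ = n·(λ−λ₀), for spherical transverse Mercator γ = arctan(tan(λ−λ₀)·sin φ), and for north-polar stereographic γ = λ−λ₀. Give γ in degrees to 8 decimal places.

start: φ=-70.994874°, λ=82.724354°, h=0.000 m
→ into tm (λ₀=84.7°): φ=-70.99487400°, λ−λ₀=-1.97564600°
convergence γ = 1.86803094°

1.86803094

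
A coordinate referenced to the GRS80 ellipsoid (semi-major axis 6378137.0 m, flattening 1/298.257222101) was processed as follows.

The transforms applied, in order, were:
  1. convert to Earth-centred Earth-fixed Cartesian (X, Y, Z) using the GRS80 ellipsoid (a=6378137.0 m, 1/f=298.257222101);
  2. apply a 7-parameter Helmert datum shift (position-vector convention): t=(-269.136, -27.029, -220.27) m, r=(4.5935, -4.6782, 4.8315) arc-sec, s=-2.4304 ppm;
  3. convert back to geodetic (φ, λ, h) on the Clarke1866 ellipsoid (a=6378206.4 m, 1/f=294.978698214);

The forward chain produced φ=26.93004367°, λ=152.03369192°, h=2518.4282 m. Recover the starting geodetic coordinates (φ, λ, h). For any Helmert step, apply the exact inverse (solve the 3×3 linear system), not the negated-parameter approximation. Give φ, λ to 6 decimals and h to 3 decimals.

φ=26.931556°, λ=152.029963°, h=2453.950 m

start: φ=26.930044°, λ=152.033692°, h=2518.428 m
→ ECEF (a=6378206.400, f=1/294.978698214): X=-5027972.1968, Y=2669628.9197, Z=2872285.9417
→ Helmert⁻¹: X=-5027587.5909, Y=2669844.1739, Z=2872567.7643
→ geod (Bowring, a=6378137.000): φ=26.93155600°, λ=152.02996300°, h=2453.9500 m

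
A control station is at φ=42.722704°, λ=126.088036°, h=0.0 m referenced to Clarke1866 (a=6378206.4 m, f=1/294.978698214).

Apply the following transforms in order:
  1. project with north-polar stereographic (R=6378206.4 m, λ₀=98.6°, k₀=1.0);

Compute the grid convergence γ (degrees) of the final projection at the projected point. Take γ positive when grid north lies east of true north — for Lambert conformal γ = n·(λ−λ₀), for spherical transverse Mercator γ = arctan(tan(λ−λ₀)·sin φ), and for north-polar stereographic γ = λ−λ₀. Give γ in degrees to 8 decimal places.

27.48803600

start: φ=42.722704°, λ=126.088036°, h=0.000 m
→ into stereo (λ₀=98.6°): φ=42.72270400°, λ−λ₀=27.48803600°
convergence γ = 27.48803600°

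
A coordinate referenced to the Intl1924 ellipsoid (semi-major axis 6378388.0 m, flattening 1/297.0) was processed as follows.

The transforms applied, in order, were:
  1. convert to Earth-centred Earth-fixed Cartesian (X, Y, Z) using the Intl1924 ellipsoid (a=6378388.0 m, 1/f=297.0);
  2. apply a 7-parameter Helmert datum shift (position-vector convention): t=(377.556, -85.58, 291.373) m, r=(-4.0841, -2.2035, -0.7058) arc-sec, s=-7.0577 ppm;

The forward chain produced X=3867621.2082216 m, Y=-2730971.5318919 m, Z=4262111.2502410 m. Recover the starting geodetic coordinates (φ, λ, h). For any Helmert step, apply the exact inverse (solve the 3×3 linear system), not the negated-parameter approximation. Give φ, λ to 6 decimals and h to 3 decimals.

start: X=3867621.2082, Y=-2730971.5319, Z=4262111.2502 m
→ Helmert⁻¹: X=3867325.8189, Y=-2730976.3764, Z=4261754.5679
→ geod (Bowring, a=6378388.000): φ=42.18479500°, λ=-35.22846200°, h=1258.9960 m

φ=42.184795°, λ=-35.228462°, h=1258.996 m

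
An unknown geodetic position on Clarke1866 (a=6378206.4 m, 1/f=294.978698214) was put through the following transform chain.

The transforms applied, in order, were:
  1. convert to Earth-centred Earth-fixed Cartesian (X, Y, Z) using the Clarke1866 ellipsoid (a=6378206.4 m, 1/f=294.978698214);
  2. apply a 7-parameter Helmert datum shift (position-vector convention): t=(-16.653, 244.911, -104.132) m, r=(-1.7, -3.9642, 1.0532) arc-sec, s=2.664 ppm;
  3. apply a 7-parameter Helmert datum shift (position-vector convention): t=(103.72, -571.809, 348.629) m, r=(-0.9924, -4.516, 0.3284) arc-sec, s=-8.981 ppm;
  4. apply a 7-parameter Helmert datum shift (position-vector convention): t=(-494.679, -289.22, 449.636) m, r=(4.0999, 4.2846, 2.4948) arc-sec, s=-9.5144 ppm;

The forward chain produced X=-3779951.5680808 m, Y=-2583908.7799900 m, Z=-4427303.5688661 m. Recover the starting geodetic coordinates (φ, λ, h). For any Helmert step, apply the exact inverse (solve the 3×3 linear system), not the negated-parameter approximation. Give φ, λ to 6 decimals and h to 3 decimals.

start: X=-3779951.5681, Y=-2583908.7800, Z=-4427303.5689 m
→ Helmert⁻¹: X=-3779432.1225, Y=-2583686.4404, Z=-4427822.4847
→ Helmert⁻¹: X=-3779670.8500, Y=-2583110.5077, Z=-4428140.5587
→ Helmert⁻¹: X=-3779742.4196, Y=-2583292.7425, Z=-4427973.2787
→ geod (Bowring, a=6378206.400): φ=-44.23884700°, λ=-145.64905900°, h=1479.1310 m

φ=-44.238847°, λ=-145.649059°, h=1479.131 m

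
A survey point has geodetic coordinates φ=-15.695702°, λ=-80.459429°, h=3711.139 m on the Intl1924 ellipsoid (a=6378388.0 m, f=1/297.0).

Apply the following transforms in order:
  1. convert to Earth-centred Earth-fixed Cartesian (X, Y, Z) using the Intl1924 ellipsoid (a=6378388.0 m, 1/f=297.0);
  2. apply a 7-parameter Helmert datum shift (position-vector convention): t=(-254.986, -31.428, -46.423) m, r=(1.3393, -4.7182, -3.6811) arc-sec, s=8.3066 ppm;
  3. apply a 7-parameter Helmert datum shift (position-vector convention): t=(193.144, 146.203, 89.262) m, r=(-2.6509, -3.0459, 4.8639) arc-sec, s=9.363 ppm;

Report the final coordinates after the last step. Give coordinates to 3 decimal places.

X=1018669.570 m, Y=-6060628.784 m, Z=-1715270.164 m

start: φ=-15.695702°, λ=-80.459429°, h=3711.139 m
→ ECEF (a=6378388.000, f=1/297.0): X=1018614.0896, Y=-6060631.3943, Z=-1715359.5707
→ Helmert 7p (PV): X=1018298.6413, Y=-6060720.2062, Z=-1715436.2947
→ Helmert 7p (PV): X=1018669.5699, Y=-6060628.7841, Z=-1715270.1644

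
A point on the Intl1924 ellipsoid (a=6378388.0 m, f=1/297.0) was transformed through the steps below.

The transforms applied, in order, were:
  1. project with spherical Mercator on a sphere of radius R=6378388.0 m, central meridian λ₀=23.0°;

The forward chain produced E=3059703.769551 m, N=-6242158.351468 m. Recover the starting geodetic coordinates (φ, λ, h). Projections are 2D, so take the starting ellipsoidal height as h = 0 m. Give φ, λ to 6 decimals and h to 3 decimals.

start: E=3059703.7696, N=-6242158.3515 m
→ merc⁻¹: φ=-48.80543900°, λ=50.48470500°

φ=-48.805439°, λ=50.484705°, h=0.000 m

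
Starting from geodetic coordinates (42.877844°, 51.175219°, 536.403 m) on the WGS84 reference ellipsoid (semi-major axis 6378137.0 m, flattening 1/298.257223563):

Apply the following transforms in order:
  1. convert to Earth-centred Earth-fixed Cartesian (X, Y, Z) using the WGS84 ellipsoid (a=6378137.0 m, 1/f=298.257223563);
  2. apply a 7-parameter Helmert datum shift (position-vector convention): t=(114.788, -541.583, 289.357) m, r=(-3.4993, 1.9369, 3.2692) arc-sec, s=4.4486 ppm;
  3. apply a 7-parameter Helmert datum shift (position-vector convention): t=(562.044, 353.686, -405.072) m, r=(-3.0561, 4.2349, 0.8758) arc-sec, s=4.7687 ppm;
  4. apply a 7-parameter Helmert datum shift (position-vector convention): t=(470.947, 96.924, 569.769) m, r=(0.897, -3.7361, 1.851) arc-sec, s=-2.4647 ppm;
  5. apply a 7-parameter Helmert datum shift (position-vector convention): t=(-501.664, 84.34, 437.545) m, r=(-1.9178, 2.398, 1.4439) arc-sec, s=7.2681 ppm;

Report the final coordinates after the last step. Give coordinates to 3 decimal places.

X=2935737.354 m, Y=3647581.377 m, Z=4318681.452 m

start: φ=42.877844°, λ=51.175219°, h=536.403 m
→ ECEF (a=6378137.000, f=1/298.257223563): X=2935080.4327, Y=3647272.3831, Z=4317932.0549
→ Helmert 7p (PV): X=2935191.0170, Y=3646866.7997, Z=4318151.1825
→ Helmert 7p (PV): X=2935840.2314, Y=3647314.3191, Z=4317652.4050
→ Helmert 7p (PV): X=2936193.0059, Y=3647409.8229, Z=4318280.5707
→ Helmert 7p (PV): X=2935737.3535, Y=3647581.3775, Z=4318681.4525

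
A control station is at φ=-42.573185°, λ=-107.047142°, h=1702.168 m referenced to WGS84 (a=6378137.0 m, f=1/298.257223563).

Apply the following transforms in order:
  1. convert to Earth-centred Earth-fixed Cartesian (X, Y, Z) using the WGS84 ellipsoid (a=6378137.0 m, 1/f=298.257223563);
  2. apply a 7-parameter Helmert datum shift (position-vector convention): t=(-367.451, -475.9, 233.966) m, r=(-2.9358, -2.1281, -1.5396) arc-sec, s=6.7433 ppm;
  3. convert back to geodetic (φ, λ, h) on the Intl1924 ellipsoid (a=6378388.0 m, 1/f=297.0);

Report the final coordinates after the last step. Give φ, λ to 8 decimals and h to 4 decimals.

start: φ=-42.573185°, λ=-107.047142°, h=1702.168 m
→ ECEF (a=6378137.000, f=1/298.257223563): X=-1379431.7584, Y=-4498676.1553, Z=-4293856.6061
→ Helmert 7p (PV): X=-1379797.7892, Y=-4499233.2103, Z=-4293601.7962
→ geod (Bowring, a=6378388.000): φ=-42.56841951°, λ=-107.04941437°, h=1791.7688 m

φ=-42.56841951°, λ=-107.04941437°, h=1791.7688 m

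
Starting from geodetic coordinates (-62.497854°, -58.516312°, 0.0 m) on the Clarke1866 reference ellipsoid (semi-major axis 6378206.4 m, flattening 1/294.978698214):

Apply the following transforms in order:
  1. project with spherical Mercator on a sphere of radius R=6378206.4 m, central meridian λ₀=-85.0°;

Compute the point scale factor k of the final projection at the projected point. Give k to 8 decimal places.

2.16552476

start: φ=-62.497854°, λ=-58.516312°, h=0.000 m
→ into merc (λ₀=-85.0°): φ=-62.49785400°, λ−λ₀=26.48368800°
scale k = 2.16552476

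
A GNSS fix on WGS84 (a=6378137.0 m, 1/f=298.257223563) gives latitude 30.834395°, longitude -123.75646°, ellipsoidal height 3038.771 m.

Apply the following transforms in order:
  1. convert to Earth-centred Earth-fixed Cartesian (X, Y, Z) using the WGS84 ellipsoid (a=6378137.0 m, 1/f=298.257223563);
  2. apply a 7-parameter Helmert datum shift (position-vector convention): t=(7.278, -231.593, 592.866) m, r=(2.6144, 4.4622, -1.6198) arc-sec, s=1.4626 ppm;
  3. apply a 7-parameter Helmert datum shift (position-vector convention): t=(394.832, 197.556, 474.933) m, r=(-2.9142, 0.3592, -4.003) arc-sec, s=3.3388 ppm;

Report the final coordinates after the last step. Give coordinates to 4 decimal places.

X=-3046940.8944 m, Y=-4559432.1243 m, Z=3252860.8438 m

start: φ=30.834395°, λ=-123.756460°, h=3038.771 m
→ ECEF (a=6378137.000, f=1/298.257223563): X=-3047280.0855, Y=-4559463.9983, Z=3251699.5696
→ Helmert 7p (PV): X=-3047242.7248, Y=-4559719.5448, Z=3252305.3234
→ Helmert 7p (PV): X=-3046940.8944, Y=-4559432.1243, Z=3252860.8438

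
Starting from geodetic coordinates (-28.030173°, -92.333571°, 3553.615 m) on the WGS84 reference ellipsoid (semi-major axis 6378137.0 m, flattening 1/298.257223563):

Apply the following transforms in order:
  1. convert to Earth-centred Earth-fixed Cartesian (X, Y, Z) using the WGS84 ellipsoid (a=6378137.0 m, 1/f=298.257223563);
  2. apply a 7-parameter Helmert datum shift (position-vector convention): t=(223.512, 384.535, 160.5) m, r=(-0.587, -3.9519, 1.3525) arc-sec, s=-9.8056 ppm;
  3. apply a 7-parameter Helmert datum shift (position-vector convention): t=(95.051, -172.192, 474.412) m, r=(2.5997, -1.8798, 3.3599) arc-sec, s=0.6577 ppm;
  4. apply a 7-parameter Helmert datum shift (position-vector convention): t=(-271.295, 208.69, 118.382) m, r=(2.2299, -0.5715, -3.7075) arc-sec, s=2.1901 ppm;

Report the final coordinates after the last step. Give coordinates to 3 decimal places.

X=-229365.874 m, Y=-5632090.739 m, Z=-2980476.135 m

start: φ=-28.030173°, λ=-92.333571°, h=3553.615 m
→ ECEF (a=6378137.000, f=1/298.257223563): X=-229534.7201, Y=-5632611.1495, Z=-2981127.2043
→ Helmert 7p (PV): X=-229214.9082, Y=-5632181.3722, Z=-2980925.8408
→ Helmert 7p (PV): X=-229001.0971, Y=-5632323.4315, Z=-2980526.4647
→ Helmert 7p (PV): X=-229365.8737, Y=-5632090.7386, Z=-2980476.1353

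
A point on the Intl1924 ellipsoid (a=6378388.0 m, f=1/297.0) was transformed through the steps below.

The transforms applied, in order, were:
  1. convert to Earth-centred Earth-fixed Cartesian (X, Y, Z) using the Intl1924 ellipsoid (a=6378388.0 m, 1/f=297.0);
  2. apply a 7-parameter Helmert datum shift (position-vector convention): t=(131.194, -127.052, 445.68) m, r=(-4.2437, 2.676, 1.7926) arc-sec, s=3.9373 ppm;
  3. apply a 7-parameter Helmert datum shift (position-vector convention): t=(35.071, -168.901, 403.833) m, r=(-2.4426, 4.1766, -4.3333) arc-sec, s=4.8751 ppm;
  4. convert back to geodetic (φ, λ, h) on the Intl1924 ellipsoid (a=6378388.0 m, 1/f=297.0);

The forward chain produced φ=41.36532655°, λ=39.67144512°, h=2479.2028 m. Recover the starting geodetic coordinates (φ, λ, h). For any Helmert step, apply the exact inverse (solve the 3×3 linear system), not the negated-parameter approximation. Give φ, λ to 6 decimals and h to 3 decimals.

start: φ=41.365327°, λ=39.671445°, h=2479.203 m
→ ECEF (a=6378388.000, f=1/297.0): X=3691531.8263, Y=3061662.2023, Z=4194668.3477
→ Helmert⁻¹: X=3691329.5040, Y=3061844.0558, Z=4194355.0706
→ Helmert⁻¹: X=3691155.9751, Y=3061840.6854, Z=4194003.7600
→ geod (Bowring, a=6378388.000): φ=41.36188000°, λ=39.67595300°, h=1908.4190 m

φ=41.361880°, λ=39.675953°, h=1908.419 m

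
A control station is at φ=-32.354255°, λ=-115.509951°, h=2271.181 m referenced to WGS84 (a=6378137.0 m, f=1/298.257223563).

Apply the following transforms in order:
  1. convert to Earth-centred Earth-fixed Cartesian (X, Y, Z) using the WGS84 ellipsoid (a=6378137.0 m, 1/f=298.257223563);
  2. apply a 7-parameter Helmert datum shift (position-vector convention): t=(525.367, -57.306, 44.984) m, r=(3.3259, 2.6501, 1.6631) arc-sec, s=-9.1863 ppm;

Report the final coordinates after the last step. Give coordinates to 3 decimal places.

X=-2322935.231 m, Y=-4869072.141 m, Z=-3394868.917 m

start: φ=-32.354255°, λ=-115.509951°, h=2271.181 m
→ ECEF (a=6378137.000, f=1/298.257223563): X=-2323477.5835, Y=-4869095.5698, Z=-3394896.4286
→ Helmert 7p (PV): X=-2322935.2309, Y=-4869072.1405, Z=-3394868.9168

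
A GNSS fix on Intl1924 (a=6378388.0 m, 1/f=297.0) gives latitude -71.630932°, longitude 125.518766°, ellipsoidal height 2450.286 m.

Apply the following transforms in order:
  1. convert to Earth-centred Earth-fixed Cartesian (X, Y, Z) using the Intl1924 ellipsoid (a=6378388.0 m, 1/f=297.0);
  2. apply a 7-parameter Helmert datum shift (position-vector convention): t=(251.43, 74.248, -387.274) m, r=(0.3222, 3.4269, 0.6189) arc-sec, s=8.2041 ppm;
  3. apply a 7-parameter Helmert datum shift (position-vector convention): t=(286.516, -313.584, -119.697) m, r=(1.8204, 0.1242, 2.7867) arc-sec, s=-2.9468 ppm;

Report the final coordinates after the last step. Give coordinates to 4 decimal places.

X=-1171385.6317 m, Y=1641459.0225 m, Z=-6033804.0045 m

start: φ=-71.630932°, λ=125.518766°, h=2450.286 m
→ ECEF (a=6378388.000, f=1/297.0): X=-1171786.4390, Y=1641646.3982, Z=-6033302.5432
→ Helmert 7p (PV): X=-1171649.7868, Y=1641740.0229, Z=-6033717.2823
→ Helmert 7p (PV): X=-1171385.6317, Y=1641459.0225, Z=-6033804.0045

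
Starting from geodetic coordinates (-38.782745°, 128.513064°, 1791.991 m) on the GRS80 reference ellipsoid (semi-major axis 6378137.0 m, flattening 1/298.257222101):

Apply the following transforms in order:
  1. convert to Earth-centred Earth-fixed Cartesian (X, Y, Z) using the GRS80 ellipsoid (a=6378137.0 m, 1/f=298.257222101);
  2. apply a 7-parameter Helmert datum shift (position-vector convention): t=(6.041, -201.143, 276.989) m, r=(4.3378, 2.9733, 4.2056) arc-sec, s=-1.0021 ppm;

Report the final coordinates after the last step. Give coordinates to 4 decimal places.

start: φ=-38.782745°, λ=128.513064°, h=1791.991 m
→ ECEF (a=6378137.000, f=1/298.257222101): X=-3100928.4839, Y=3896577.4041, Z=-3974667.3634
→ Helmert 7p (PV): X=-3101056.0786, Y=3896392.7187, Z=-3974259.7457

X=-3101056.0786 m, Y=3896392.7187 m, Z=-3974259.7457 m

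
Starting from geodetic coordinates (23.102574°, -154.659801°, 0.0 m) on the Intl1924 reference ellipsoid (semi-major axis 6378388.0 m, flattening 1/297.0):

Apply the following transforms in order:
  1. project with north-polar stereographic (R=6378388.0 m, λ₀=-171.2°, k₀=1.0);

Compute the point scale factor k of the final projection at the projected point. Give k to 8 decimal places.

1.43639110

start: φ=23.102574°, λ=-154.659801°, h=0.000 m
→ into stereo (λ₀=-171.2°): φ=23.10257400°, λ−λ₀=16.54019900°
scale k = 1.43639110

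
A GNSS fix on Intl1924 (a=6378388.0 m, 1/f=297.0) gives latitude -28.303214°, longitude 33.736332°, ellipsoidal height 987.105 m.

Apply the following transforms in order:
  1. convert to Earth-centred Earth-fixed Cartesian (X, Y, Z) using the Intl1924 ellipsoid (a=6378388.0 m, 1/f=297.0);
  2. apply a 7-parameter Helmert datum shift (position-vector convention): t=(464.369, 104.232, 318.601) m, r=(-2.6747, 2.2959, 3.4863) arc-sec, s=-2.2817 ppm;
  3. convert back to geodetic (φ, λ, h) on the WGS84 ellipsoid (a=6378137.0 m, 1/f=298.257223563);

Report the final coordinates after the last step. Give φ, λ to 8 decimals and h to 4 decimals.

start: φ=-28.303214°, λ=33.736332°, h=987.105 m
→ ECEF (a=6378388.000, f=1/297.0): X=4674413.9703, Y=3121730.8822, Z=-3006643.1430
→ Helmert 7p (PV): X=4674781.4437, Y=3121868.0104, Z=-3006410.1921
→ geod (Bowring, a=6378137.000): φ=-28.29904396°, λ=33.73541418°, h=1443.2959 m

φ=-28.29904396°, λ=33.73541418°, h=1443.2959 m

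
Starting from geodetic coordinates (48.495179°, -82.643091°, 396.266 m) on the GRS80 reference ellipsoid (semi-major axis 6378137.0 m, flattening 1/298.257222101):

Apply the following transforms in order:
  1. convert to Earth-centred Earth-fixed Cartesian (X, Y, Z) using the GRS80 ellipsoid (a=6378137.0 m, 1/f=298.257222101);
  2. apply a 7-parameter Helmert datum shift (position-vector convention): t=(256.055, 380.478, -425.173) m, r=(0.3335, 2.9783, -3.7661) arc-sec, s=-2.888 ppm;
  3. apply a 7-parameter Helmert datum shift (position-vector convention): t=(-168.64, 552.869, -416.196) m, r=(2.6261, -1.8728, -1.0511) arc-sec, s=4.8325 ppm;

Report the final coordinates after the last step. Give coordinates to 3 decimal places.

start: φ=48.495179°, λ=-82.643091°, h=396.266 m
→ ECEF (a=6378137.000, f=1/298.257222101): X=542278.2510, Y=-4200040.2400, Z=4753839.1460
→ Helmert 7p (PV): X=542524.6949, Y=-4199665.2197, Z=4753385.6230
→ Helmert 7p (PV): X=542294.1165, Y=-4199195.9292, Z=4752943.8546

X=542294.117 m, Y=-4199195.929 m, Z=4752943.855 m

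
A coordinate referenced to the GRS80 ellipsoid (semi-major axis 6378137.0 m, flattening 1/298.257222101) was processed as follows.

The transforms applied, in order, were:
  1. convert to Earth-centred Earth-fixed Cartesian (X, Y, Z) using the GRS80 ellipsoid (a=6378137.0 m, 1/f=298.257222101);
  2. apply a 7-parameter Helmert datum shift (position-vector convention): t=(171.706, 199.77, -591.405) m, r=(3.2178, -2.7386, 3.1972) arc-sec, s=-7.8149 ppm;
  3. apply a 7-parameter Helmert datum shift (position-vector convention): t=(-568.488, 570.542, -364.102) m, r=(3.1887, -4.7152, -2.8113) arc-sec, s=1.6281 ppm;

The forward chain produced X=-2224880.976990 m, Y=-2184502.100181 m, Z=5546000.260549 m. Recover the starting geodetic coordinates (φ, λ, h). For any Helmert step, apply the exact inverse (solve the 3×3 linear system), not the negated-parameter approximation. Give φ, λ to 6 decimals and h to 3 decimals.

start: X=-2224880.9770, Y=-2184502.1002, Z=5546000.2605 m
→ Helmert⁻¹: X=-2224152.2955, Y=-2185013.6551, Z=5546439.9552
→ Helmert⁻¹: X=-2224301.6048, Y=-2185109.4875, Z=5547138.3308
→ geod (Bowring, a=6378137.000): φ=60.82370800°, λ=-135.50924800°, h=1541.1830 m

φ=60.823708°, λ=-135.509248°, h=1541.183 m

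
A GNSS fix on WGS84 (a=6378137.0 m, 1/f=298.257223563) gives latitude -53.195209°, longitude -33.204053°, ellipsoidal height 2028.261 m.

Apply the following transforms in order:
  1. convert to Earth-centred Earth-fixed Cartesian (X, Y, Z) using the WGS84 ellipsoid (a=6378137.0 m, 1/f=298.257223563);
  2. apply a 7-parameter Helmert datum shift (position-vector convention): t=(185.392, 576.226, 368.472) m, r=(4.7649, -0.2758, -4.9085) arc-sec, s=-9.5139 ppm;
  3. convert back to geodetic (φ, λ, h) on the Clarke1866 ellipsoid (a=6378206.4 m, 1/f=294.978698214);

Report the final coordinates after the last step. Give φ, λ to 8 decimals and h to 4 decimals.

start: φ=-53.195209°, λ=-33.204053°, h=2028.261 m
→ ECEF (a=6378137.000, f=1/298.257223563): X=3205096.3136, Y=-2097680.0816, Z=-5085212.0070
→ Helmert 7p (PV): X=3205208.0939, Y=-2097042.6979, Z=-5084839.3270
→ geod (Bowring, a=6378206.400): φ=-53.19709315°, λ=-33.19515963°, h=1659.7564 m

φ=-53.19709315°, λ=-33.19515963°, h=1659.7564 m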